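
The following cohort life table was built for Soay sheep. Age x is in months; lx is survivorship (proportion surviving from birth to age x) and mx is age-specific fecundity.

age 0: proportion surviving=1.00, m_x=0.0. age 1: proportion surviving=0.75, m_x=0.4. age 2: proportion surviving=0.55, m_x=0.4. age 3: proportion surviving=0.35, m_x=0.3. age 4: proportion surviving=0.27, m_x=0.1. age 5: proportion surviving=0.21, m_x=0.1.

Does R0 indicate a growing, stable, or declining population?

R0 = Σ lx·mx = 0 + 0.3 + 0.22 + 0.105 + 0.027 + 0.021 = 0.673
R0 < 1, so the population is declining.

declining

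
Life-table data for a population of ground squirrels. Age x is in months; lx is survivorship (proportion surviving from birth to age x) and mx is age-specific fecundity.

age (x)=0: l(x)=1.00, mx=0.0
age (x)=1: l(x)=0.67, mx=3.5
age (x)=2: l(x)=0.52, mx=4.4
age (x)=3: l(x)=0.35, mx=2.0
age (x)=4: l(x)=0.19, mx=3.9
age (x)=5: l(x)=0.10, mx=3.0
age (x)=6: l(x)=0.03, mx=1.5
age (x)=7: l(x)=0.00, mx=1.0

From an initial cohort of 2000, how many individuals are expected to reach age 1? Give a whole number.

1340

Expected survivors = N0 · l_1 = 2000 × 0.67 = 1340 → 1340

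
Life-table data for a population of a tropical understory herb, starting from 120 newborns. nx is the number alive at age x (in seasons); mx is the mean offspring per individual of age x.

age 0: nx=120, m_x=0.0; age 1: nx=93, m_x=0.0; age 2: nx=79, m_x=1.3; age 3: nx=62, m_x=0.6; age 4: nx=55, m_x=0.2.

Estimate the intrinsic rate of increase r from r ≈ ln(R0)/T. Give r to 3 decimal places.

lx = nx/n0 = nx/120: 1, 0.775, 0.65833…, 0.51667…, 0.45833…
R0 = Σ lx·mx = 0 + 0 + 0.85583… + 0.31… + 0.09167… = 1.2575…
Σ x·lx·mx = 3.008333…; T = 3.008333…/1.2575… = 2.39231…
r ≈ ln(R0)/T = ln(1.2575…)/2.39231… = 0.09578… → 0.096

0.096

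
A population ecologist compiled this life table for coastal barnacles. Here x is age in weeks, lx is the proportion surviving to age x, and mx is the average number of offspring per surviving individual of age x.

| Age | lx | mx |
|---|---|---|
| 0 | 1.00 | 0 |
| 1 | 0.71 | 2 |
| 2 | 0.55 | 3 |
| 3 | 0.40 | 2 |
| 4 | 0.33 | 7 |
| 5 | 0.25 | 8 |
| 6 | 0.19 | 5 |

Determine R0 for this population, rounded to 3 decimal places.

9.130

lx·mx by age: 0, 1.42, 1.65, 0.8, 2.31, 2, 0.95
R0 = Σ lx·mx = 9.13 → 9.130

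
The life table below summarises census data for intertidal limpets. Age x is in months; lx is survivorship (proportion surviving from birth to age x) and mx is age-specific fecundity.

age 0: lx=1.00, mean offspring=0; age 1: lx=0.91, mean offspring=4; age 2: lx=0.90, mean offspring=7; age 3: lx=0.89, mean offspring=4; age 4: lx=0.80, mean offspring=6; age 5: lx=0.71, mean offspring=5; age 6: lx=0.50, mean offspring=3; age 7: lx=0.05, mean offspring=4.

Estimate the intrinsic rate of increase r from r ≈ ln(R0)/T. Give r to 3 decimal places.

R0 = Σ lx·mx = 0 + 3.64 + 6.3 + 3.56 + 4.8 + 3.55 + 1.5 + 0.2 = 23.55
Σ x·lx·mx = 74.27; T = 74.27/23.55 = 3.15372…
r ≈ ln(R0)/T = ln(23.55)/3.15372… = 1.00172… → 1.002

1.002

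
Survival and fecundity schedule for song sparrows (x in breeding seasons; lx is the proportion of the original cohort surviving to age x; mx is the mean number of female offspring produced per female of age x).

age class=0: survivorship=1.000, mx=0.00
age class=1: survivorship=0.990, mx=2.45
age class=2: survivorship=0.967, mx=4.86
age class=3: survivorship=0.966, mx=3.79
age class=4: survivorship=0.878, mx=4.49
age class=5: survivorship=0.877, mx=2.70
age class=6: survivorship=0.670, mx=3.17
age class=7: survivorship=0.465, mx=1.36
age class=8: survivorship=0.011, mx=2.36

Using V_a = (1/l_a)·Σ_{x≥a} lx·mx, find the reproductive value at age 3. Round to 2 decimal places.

13.20

lx·mx for x ≥ 3: 3.66114, 3.94222, 2.3679, 2.1239, 0.6324, 0.02596 → sum = 12.75352
V_3 = 12.75352 / l_3 = 12.75352 / 0.966 = 13.202402… → 13.20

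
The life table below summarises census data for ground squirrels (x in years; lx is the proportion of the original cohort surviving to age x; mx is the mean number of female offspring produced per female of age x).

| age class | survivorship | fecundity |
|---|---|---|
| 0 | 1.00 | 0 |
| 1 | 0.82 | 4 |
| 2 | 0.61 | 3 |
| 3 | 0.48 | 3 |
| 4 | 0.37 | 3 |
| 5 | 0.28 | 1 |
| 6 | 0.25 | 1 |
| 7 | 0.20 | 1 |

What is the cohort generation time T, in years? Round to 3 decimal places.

lx·mx: 0, 3.28, 1.83, 1.44, 1.11, 0.28, 0.25, 0.2 → R0 = 8.39
x·lx·mx: 0, 3.28, 3.66, 4.32, 4.44, 1.4, 1.5, 1.4 → Σ = 20
T = 20 / 8.39 = 2.38379… → 2.384

2.384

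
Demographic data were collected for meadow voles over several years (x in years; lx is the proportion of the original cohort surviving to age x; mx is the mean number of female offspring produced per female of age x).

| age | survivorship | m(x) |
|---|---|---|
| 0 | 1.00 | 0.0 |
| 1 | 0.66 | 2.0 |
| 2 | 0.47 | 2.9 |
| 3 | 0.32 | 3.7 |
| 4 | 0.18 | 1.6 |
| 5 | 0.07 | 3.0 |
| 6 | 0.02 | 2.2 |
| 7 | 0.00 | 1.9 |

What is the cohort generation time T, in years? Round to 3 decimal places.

2.283

lx·mx: 0, 1.32, 1.363, 1.184, 0.288, 0.21, 0.044, 0 → R0 = 4.409
x·lx·mx: 0, 1.32, 2.726, 3.552, 1.152, 1.05, 0.264, 0 → Σ = 10.064
T = 10.064 / 4.409 = 2.282604… → 2.283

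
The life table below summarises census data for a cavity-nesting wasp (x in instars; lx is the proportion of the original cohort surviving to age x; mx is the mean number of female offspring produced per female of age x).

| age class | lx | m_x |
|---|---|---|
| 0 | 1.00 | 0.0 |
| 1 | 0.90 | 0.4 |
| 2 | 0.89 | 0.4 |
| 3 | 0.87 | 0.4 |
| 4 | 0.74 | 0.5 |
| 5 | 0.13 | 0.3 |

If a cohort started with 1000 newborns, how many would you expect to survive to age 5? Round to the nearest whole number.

Expected survivors = N0 · l_5 = 1000 × 0.13 = 130 → 130

130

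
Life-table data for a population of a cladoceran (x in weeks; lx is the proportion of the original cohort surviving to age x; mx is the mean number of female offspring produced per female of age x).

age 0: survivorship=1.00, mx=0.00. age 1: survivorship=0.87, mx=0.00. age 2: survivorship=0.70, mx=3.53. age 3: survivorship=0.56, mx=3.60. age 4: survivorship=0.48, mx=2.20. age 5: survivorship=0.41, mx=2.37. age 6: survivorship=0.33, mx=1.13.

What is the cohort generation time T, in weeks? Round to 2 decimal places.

3.24

lx·mx: 0, 0, 2.471, 2.016, 1.056, 0.9717, 0.3729 → R0 = 6.8876
x·lx·mx: 0, 0, 4.942, 6.048, 4.224, 4.8585, 2.2374 → Σ = 22.3099
T = 22.3099 / 6.8876 = 3.23914… → 3.24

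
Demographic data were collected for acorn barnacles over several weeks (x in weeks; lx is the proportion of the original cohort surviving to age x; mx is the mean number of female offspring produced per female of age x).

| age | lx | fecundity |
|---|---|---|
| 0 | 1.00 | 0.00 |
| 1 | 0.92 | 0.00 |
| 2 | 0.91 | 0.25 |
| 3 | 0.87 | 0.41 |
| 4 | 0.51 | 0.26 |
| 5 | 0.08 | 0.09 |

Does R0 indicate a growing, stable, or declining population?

declining

R0 = Σ lx·mx = 0 + 0 + 0.2275 + 0.3567 + 0.1326 + 0.0072 = 0.724
R0 < 1, so the population is declining.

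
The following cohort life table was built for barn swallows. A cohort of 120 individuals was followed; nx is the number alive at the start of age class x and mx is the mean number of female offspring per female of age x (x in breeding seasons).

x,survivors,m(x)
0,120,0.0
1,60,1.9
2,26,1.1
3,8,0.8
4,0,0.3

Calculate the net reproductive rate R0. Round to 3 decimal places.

lx = nx/n0 = nx/120: 1, 0.5, 0.21667…, 0.06667…, 0
lx·mx by age: 0, 0.95, 0.238333…, 0.053333…, 0
R0 = Σ lx·mx = 1.241667… → 1.242

1.242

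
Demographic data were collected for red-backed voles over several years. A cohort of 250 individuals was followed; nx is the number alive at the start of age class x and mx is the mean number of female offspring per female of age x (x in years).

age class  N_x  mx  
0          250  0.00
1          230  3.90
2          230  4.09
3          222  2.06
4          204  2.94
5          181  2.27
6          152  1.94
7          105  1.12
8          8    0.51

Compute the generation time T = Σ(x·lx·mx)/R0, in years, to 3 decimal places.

lx = nx/n0 = nx/250: 1, 0.92, 0.92, 0.888, 0.816, 0.724, 0.608, 0.42, 0.032
lx·mx: 0, 3.588, 3.7628, 1.82928, 2.39904, 1.64348, 1.17952, 0.4704, 0.01632 → R0 = 14.88884
x·lx·mx: 0, 3.588, 7.5256, 5.48784, 9.59616, 8.2174, 7.07712, 3.2928, 0.13056 → Σ = 44.91548
T = 44.91548 / 14.88884 = 3.016721… → 3.017

3.017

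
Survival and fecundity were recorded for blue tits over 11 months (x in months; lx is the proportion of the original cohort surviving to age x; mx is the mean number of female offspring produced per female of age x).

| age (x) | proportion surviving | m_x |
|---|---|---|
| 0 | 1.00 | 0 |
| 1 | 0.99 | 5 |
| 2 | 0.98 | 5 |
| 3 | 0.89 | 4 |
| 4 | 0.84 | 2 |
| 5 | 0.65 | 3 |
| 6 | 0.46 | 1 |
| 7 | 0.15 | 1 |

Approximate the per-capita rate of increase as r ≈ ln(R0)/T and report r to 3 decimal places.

R0 = Σ lx·mx = 0 + 4.95 + 4.9 + 3.56 + 1.68 + 1.95 + 0.46 + 0.15 = 17.65
Σ x·lx·mx = 45.71; T = 45.71/17.65 = 2.5898…
r ≈ ln(R0)/T = ln(17.65)/2.5898… = 1.10848… → 1.108

1.108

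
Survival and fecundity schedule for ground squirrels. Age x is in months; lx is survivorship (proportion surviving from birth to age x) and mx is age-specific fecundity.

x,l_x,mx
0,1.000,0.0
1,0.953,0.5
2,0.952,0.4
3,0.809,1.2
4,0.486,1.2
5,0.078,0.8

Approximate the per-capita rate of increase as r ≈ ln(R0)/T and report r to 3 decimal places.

R0 = Σ lx·mx = 0 + 0.4765 + 0.3808 + 0.9708 + 0.5832 + 0.0624 = 2.4737
Σ x·lx·mx = 6.7953; T = 6.7953/2.4737 = 2.74702…
r ≈ ln(R0)/T = ln(2.4737)/2.74702… = 0.32971… → 0.330

0.330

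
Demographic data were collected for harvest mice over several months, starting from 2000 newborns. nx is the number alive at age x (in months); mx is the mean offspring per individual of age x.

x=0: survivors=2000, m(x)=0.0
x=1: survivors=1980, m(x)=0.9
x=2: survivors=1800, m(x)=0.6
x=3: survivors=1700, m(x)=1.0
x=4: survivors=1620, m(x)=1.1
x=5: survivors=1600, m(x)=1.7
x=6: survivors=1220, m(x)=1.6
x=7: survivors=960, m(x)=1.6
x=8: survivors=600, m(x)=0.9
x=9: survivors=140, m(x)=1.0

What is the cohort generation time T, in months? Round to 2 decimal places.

4.37

lx = nx/n0 = nx/2000: 1, 0.99, 0.9, 0.85, 0.81, 0.8, 0.61, 0.48, 0.3, 0.07
lx·mx: 0, 0.891, 0.54, 0.85, 0.891, 1.36, 0.976, 0.768, 0.27, 0.07 → R0 = 6.616
x·lx·mx: 0, 0.891, 1.08, 2.55, 3.564, 6.8, 5.856, 5.376, 2.16, 0.63 → Σ = 28.907
T = 28.907 / 6.616 = 4.369256… → 4.37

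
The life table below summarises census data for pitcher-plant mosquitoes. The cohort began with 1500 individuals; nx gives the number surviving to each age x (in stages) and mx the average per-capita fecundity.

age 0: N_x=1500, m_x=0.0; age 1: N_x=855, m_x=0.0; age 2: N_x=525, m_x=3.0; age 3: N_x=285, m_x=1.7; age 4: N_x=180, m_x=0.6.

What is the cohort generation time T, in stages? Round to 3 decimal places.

lx = nx/n0 = nx/1500: 1, 0.57, 0.35, 0.19, 0.12
lx·mx: 0, 0, 1.05, 0.323, 0.072 → R0 = 1.445
x·lx·mx: 0, 0, 2.1, 0.969, 0.288 → Σ = 3.357
T = 3.357 / 1.445 = 2.323183… → 2.323

2.323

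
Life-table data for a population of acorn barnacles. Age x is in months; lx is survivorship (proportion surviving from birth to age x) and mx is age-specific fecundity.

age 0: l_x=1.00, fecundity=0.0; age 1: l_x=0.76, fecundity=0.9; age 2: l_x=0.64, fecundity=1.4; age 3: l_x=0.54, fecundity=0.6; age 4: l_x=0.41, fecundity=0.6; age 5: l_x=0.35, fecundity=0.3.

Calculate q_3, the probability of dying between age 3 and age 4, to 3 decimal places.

q_3 = (l_3 − l_4) / l_3 = (0.54 − 0.41) / 0.54
     = 0.13 / 0.54 = 0.240741… → 0.241

0.241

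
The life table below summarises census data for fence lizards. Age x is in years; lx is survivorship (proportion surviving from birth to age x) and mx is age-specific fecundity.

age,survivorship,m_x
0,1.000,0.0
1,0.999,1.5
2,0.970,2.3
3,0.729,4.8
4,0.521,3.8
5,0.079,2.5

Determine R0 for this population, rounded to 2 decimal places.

9.41

lx·mx by age: 0, 1.4985, 2.231, 3.4992, 1.9798, 0.1975
R0 = Σ lx·mx = 9.406 → 9.41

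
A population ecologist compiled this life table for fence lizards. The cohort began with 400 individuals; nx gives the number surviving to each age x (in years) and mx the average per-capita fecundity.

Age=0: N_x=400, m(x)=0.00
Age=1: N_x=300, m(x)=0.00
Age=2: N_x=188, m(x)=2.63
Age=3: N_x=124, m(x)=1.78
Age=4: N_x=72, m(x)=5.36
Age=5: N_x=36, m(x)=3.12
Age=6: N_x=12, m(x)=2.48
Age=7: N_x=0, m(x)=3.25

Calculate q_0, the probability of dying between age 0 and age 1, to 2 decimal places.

lx = nx/n0 = nx/400: 1, 0.75, 0.47, 0.31, 0.18, 0.09, 0.03, 0
q_0 = (l_0 − l_1) / l_0 = (1 − 0.75) / 1
     = 0.25 / 1 = 0.25 → 0.25

0.25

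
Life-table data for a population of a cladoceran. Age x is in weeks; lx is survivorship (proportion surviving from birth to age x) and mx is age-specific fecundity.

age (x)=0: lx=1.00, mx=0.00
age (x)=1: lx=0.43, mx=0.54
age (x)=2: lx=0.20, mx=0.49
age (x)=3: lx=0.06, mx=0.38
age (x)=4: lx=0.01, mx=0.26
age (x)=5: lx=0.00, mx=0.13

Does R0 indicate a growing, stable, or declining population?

R0 = Σ lx·mx = 0 + 0.2322 + 0.098 + 0.0228 + 0.0026 + 0 = 0.3556
R0 < 1, so the population is declining.

declining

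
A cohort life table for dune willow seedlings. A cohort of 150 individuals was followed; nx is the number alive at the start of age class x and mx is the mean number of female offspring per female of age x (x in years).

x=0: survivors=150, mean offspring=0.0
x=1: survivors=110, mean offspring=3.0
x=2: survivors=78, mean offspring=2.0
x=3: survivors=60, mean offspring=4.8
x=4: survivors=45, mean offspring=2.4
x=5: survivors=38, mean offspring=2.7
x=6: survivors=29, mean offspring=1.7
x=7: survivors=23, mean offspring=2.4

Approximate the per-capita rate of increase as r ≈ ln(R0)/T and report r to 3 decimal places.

lx = nx/n0 = nx/150: 1, 0.73333…, 0.52, 0.4, 0.3, 0.25333…, 0.19333…, 0.15333…
R0 = Σ lx·mx = 0 + 2.2… + 1.04 + 1.92 + 0.72 + 0.684… + 0.32867… + 0.368… = 7.260667…
Σ x·lx·mx = 20.888…; T = 20.888…/7.260667… = 2.87687…
r ≈ ln(R0)/T = ln(7.260667…)/2.87687… = 0.68911… → 0.689

0.689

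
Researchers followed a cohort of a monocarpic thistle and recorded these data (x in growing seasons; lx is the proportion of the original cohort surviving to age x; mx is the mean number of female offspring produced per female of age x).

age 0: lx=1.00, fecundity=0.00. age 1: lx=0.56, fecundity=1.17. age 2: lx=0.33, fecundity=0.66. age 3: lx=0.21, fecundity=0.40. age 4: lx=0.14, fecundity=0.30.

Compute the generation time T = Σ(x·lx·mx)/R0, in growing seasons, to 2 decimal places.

1.51

lx·mx: 0, 0.6552, 0.2178, 0.084, 0.042 → R0 = 0.999
x·lx·mx: 0, 0.6552, 0.4356, 0.252, 0.168 → Σ = 1.5108
T = 1.5108 / 0.999 = 1.512312… → 1.51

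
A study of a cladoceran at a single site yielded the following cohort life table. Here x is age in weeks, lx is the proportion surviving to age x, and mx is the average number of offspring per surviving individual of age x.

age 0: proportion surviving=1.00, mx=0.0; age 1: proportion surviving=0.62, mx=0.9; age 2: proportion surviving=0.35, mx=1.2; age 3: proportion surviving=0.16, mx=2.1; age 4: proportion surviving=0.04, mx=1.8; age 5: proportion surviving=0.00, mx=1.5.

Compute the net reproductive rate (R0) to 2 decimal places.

lx·mx by age: 0, 0.558, 0.42, 0.336, 0.072, 0
R0 = Σ lx·mx = 1.386 → 1.39

1.39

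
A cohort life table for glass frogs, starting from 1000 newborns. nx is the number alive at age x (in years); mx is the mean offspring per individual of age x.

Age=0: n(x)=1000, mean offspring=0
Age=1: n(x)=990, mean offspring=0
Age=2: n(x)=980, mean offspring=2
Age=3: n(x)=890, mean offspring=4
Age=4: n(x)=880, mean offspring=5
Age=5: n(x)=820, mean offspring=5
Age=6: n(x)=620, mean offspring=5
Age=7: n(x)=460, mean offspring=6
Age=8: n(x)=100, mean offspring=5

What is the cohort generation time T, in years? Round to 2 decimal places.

4.64

lx = nx/n0 = nx/1000: 1, 0.99, 0.98, 0.89, 0.88, 0.82, 0.62, 0.46, 0.1
lx·mx: 0, 0, 1.96, 3.56, 4.4, 4.1, 3.1, 2.76, 0.5 → R0 = 20.38
x·lx·mx: 0, 0, 3.92, 10.68, 17.6, 20.5, 18.6, 19.32, 4 → Σ = 94.62
T = 94.62 / 20.38 = 4.642787… → 4.64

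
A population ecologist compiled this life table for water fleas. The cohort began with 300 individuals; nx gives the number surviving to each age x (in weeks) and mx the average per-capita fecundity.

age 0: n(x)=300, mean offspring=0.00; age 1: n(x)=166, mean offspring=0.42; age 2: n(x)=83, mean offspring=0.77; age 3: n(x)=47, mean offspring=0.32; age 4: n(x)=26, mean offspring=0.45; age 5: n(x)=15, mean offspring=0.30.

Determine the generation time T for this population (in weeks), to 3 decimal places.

1.892

lx = nx/n0 = nx/300: 1, 0.55333…, 0.27667…, 0.15667…, 0.08667…, 0.05
lx·mx: 0, 0.2324…, 0.213033…, 0.050133…, 0.039…, 0.015 → R0 = 0.549567…
x·lx·mx: 0, 0.2324…, 0.426067…, 0.1504…, 0.156…, 0.075 → Σ = 1.039867…
T = 1.039867… / 0.549567… = 1.892157… → 1.892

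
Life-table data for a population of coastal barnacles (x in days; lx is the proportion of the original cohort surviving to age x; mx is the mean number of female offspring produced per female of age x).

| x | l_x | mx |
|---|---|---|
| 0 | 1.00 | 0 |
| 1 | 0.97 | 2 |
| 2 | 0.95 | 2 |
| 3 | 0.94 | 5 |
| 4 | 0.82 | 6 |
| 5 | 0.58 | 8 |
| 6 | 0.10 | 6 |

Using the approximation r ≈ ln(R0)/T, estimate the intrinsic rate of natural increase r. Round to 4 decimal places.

R0 = Σ lx·mx = 0 + 1.94 + 1.9 + 4.7 + 4.92 + 4.64 + 0.6 = 18.7
Σ x·lx·mx = 66.32; T = 66.32/18.7 = 3.54652…
r ≈ ln(R0)/T = ln(18.7)/3.54652… = 0.825745… → 0.8257

0.8257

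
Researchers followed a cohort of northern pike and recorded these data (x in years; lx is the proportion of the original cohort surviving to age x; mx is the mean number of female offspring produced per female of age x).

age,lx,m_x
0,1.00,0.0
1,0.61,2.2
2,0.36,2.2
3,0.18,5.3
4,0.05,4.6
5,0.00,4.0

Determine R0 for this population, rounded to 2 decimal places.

3.32

lx·mx by age: 0, 1.342, 0.792, 0.954, 0.23, 0
R0 = Σ lx·mx = 3.318 → 3.32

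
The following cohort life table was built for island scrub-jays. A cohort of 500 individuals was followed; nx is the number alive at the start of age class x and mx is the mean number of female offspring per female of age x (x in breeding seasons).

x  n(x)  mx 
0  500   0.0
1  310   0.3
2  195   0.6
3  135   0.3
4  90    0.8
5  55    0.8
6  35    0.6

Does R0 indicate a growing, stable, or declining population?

lx = nx/n0 = nx/500: 1, 0.62, 0.39, 0.27, 0.18, 0.11, 0.07
R0 = Σ lx·mx = 0 + 0.186 + 0.234 + 0.081 + 0.144 + 0.088 + 0.042 = 0.775
R0 < 1, so the population is declining.

declining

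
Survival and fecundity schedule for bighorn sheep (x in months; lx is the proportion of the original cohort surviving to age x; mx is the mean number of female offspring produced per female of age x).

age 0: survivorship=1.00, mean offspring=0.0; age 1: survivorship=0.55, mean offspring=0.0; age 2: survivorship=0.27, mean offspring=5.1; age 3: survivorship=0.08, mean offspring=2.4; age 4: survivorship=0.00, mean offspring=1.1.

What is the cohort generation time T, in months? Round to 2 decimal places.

lx·mx: 0, 0, 1.377, 0.192, 0 → R0 = 1.569
x·lx·mx: 0, 0, 2.754, 0.576, 0 → Σ = 3.33
T = 3.33 / 1.569 = 2.122371… → 2.12

2.12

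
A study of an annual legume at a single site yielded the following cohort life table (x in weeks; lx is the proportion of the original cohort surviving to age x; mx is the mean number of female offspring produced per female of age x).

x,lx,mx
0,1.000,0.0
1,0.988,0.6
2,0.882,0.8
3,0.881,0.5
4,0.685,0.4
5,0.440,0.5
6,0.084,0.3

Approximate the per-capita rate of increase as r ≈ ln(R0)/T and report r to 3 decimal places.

0.324

R0 = Σ lx·mx = 0 + 0.5928 + 0.7056 + 0.4405 + 0.274 + 0.22 + 0.0252 = 2.2581
Σ x·lx·mx = 5.6727; T = 5.6727/2.2581 = 2.51216…
r ≈ ln(R0)/T = ln(2.2581)/2.51216… = 0.32423… → 0.324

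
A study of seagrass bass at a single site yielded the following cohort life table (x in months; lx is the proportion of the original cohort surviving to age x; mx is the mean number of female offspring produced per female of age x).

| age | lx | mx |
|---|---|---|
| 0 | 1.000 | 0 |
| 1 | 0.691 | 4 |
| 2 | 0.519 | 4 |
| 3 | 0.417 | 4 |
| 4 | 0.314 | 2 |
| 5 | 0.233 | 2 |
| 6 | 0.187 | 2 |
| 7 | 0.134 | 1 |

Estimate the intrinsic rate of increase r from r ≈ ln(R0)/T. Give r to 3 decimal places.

R0 = Σ lx·mx = 0 + 2.764 + 2.076 + 1.668 + 0.628 + 0.466 + 0.374 + 0.134 = 8.11
Σ x·lx·mx = 19.944; T = 19.944/8.11 = 2.45919…
r ≈ ln(R0)/T = ln(8.11)/2.45919… = 0.85113… → 0.851

0.851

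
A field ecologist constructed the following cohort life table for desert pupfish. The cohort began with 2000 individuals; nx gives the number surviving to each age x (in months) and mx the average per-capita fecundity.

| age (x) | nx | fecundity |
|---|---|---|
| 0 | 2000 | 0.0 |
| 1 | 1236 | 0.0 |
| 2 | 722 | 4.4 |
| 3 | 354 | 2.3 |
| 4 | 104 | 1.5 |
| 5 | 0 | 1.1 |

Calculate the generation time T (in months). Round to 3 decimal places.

2.272

lx = nx/n0 = nx/2000: 1, 0.618, 0.361, 0.177, 0.052, 0
lx·mx: 0, 0, 1.5884, 0.4071, 0.078, 0 → R0 = 2.0735
x·lx·mx: 0, 0, 3.1768, 1.2213, 0.312, 0 → Σ = 4.7101
T = 4.7101 / 2.0735 = 2.27157… → 2.272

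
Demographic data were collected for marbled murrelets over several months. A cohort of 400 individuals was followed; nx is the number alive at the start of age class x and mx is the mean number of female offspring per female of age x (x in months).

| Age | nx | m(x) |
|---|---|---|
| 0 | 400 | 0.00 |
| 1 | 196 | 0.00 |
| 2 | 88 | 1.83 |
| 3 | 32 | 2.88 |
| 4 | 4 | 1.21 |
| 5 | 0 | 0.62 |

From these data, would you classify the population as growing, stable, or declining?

lx = nx/n0 = nx/400: 1, 0.49, 0.22, 0.08, 0.01, 0
R0 = Σ lx·mx = 0 + 0 + 0.4026 + 0.2304 + 0.0121 + 0 = 0.6451
R0 < 1, so the population is declining.

declining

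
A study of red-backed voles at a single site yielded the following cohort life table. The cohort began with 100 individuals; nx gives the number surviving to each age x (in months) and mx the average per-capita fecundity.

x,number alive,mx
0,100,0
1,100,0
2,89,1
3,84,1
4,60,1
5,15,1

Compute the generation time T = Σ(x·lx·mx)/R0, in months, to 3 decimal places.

3.004

lx = nx/n0 = nx/100: 1, 1, 0.89, 0.84, 0.6, 0.15
lx·mx: 0, 0, 0.89, 0.84, 0.6, 0.15 → R0 = 2.48
x·lx·mx: 0, 0, 1.78, 2.52, 2.4, 0.75 → Σ = 7.45
T = 7.45 / 2.48 = 3.004032… → 3.004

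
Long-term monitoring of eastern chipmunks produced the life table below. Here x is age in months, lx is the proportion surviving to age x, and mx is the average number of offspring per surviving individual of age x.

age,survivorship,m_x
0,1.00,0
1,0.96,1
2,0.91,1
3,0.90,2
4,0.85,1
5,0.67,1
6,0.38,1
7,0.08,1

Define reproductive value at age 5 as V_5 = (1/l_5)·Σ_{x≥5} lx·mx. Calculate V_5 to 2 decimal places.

1.69

lx·mx for x ≥ 5: 0.67, 0.38, 0.08 → sum = 1.13
V_5 = 1.13 / l_5 = 1.13 / 0.67 = 1.686567… → 1.69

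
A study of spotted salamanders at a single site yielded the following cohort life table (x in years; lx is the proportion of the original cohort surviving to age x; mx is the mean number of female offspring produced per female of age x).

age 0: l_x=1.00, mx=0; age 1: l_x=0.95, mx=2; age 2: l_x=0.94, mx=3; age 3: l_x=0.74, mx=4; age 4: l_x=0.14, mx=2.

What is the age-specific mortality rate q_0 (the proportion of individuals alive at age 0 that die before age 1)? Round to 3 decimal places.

0.050

q_0 = (l_0 − l_1) / l_0 = (1 − 0.95) / 1
     = 0.05 / 1 = 0.05 → 0.050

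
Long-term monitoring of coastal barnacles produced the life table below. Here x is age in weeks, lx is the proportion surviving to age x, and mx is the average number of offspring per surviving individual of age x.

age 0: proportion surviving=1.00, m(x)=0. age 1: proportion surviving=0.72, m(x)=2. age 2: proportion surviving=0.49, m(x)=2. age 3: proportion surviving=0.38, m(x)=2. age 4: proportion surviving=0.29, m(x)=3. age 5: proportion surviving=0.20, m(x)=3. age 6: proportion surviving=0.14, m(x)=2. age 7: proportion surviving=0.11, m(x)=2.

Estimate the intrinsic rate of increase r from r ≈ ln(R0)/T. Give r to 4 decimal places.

R0 = Σ lx·mx = 0 + 1.44 + 0.98 + 0.76 + 0.87 + 0.6 + 0.28 + 0.22 = 5.15
Σ x·lx·mx = 15.38; T = 15.38/5.15 = 2.98641…
r ≈ ln(R0)/T = ln(5.15)/2.98641… = 0.548819… → 0.5488

0.5488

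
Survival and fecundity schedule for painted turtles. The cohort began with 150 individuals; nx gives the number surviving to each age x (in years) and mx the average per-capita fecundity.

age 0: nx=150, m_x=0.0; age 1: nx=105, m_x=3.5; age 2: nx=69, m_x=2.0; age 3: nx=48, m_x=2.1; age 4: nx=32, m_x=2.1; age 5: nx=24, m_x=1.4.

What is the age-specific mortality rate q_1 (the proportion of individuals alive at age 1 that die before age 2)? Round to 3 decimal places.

lx = nx/n0 = nx/150: 1, 0.7, 0.46, 0.32, 0.21333…, 0.16
q_1 = (l_1 − l_2) / l_1 = (0.7 − 0.46) / 0.7
     = 0.24 / 0.7 = 0.342857… → 0.343

0.343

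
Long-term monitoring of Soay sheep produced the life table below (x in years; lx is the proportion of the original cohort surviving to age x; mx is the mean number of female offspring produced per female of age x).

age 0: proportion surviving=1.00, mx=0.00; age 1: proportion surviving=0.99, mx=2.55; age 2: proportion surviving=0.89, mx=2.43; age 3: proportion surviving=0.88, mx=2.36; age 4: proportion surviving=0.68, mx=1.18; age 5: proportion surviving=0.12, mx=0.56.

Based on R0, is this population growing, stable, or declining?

R0 = Σ lx·mx = 0 + 2.5245 + 2.1627 + 2.0768 + 0.8024 + 0.0672 = 7.6336
R0 > 1, so the population is growing.

growing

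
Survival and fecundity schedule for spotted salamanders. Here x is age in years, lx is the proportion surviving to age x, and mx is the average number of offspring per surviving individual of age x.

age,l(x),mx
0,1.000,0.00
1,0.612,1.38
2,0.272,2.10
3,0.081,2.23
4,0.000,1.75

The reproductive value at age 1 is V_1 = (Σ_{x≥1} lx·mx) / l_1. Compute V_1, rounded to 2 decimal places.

2.61

lx·mx for x ≥ 1: 0.84456, 0.5712, 0.18063, 0 → sum = 1.59639
V_1 = 1.59639 / l_1 = 1.59639 / 0.612 = 2.60848… → 2.61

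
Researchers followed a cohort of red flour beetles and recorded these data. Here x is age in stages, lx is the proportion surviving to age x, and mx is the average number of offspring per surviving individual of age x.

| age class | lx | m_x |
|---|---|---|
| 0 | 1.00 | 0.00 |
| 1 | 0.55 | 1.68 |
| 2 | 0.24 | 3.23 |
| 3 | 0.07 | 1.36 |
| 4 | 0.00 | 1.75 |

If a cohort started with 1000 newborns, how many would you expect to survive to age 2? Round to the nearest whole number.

240

Expected survivors = N0 · l_2 = 1000 × 0.24 = 240 → 240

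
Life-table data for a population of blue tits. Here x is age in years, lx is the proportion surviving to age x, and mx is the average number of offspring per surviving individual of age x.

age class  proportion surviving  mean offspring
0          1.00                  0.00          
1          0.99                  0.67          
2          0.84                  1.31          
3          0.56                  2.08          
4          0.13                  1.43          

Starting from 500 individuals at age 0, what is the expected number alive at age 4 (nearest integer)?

Expected survivors = N0 · l_4 = 500 × 0.13 = 65 → 65

65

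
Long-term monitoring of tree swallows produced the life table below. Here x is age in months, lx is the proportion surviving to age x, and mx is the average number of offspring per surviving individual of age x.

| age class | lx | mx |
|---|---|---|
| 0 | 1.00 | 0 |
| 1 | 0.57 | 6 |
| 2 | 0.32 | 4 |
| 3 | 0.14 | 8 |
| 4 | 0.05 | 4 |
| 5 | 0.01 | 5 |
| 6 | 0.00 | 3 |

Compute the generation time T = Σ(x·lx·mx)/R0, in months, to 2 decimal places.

lx·mx: 0, 3.42, 1.28, 1.12, 0.2, 0.05, 0 → R0 = 6.07
x·lx·mx: 0, 3.42, 2.56, 3.36, 0.8, 0.25, 0 → Σ = 10.39
T = 10.39 / 6.07 = 1.711697… → 1.71

1.71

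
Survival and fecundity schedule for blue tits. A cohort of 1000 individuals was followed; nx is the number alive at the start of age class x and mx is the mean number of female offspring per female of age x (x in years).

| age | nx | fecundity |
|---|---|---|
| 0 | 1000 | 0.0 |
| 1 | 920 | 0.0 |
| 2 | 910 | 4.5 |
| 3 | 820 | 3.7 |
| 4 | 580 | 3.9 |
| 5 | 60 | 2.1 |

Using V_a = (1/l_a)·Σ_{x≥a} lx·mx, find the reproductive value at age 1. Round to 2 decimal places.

lx = nx/n0 = nx/1000: 1, 0.92, 0.91, 0.82, 0.58, 0.06
lx·mx for x ≥ 1: 0, 4.095, 3.034, 2.262, 0.126 → sum = 9.517
V_1 = 9.517 / l_1 = 9.517 / 0.92 = 10.344565… → 10.34

10.34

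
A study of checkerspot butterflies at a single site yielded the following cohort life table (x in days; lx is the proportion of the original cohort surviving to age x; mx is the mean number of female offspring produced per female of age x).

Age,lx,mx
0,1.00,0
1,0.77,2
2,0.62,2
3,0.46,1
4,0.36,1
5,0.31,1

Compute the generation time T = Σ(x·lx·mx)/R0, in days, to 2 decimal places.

lx·mx: 0, 1.54, 1.24, 0.46, 0.36, 0.31 → R0 = 3.91
x·lx·mx: 0, 1.54, 2.48, 1.38, 1.44, 1.55 → Σ = 8.39
T = 8.39 / 3.91 = 2.14578… → 2.15

2.15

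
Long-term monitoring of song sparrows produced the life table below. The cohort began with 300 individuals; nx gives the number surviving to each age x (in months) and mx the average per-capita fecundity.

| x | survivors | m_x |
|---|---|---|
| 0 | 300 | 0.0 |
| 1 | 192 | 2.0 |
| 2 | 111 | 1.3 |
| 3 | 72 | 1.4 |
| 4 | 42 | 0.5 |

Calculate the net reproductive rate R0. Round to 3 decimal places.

lx = nx/n0 = nx/300: 1, 0.64, 0.37, 0.24, 0.14
lx·mx by age: 0, 1.28, 0.481, 0.336, 0.07
R0 = Σ lx·mx = 2.167 → 2.167

2.167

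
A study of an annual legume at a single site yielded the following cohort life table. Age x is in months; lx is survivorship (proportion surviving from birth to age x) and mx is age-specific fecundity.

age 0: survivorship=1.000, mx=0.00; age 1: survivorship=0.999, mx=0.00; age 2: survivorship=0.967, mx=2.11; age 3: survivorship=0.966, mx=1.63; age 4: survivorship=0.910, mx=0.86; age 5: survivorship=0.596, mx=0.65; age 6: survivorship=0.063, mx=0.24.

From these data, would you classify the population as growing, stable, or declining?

growing

R0 = Σ lx·mx = 0 + 0 + 2.04037 + 1.57458 + 0.7826 + 0.3874 + 0.01512 = 4.80007
R0 > 1, so the population is growing.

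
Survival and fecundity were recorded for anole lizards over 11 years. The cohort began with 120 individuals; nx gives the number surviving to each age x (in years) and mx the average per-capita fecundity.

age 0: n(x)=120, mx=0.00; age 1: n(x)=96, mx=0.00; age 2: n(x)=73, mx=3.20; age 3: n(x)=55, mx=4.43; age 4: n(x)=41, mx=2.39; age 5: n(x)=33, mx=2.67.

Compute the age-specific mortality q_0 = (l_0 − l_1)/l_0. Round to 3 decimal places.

lx = nx/n0 = nx/120: 1, 0.8, 0.60833…, 0.45833…, 0.34167…, 0.275
q_0 = (l_0 − l_1) / l_0 = (1 − 0.8) / 1
     = 0.2 / 1 = 0.2 → 0.200

0.200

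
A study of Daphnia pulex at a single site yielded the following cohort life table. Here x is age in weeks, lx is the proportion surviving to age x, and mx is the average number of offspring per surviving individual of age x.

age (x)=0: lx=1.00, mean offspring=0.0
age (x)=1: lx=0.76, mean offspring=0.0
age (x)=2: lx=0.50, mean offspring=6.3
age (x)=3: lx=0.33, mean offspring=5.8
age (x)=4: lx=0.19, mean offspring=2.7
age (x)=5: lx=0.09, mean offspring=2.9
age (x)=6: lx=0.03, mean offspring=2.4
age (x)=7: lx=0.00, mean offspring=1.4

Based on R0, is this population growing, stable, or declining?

R0 = Σ lx·mx = 0 + 0 + 3.15 + 1.914 + 0.513 + 0.261 + 0.072 + 0 = 5.91
R0 > 1, so the population is growing.

growing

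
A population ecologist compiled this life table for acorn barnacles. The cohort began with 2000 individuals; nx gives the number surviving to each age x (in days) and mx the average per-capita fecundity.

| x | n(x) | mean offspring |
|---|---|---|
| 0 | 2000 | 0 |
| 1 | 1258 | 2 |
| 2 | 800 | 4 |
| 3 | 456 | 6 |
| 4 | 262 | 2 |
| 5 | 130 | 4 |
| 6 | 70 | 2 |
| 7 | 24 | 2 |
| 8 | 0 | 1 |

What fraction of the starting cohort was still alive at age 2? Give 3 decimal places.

0.400

l_2 = n_2/n_0 = 800/2000 = 0.4 → 0.400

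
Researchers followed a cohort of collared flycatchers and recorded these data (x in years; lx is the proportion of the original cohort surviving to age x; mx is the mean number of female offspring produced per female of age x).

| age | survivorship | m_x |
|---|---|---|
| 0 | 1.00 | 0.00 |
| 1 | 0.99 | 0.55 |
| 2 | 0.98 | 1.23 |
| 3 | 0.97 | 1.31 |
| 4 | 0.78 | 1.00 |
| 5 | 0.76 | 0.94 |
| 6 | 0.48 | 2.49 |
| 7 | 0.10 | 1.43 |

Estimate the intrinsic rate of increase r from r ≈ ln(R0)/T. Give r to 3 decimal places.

0.478

R0 = Σ lx·mx = 0 + 0.5445 + 1.2054 + 1.2707 + 0.78 + 0.7144 + 1.1952 + 0.143 = 5.8532
Σ x·lx·mx = 21.6316; T = 21.6316/5.8532 = 3.69569…
r ≈ ln(R0)/T = ln(5.8532)/3.69569… = 0.47812… → 0.478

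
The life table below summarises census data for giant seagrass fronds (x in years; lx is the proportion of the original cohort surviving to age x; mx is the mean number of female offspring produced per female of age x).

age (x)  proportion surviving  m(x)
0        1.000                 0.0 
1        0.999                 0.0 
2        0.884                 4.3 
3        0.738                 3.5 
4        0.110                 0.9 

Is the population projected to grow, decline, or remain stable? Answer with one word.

R0 = Σ lx·mx = 0 + 0 + 3.8012 + 2.583 + 0.099 = 6.4832
R0 > 1, so the population is growing.

growing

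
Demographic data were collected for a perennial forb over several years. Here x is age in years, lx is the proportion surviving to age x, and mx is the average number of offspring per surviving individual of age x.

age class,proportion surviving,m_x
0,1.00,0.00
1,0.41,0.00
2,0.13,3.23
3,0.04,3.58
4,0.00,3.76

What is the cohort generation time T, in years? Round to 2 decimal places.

2.25

lx·mx: 0, 0, 0.4199, 0.1432, 0 → R0 = 0.5631
x·lx·mx: 0, 0, 0.8398, 0.4296, 0 → Σ = 1.2694
T = 1.2694 / 0.5631 = 2.254307… → 2.25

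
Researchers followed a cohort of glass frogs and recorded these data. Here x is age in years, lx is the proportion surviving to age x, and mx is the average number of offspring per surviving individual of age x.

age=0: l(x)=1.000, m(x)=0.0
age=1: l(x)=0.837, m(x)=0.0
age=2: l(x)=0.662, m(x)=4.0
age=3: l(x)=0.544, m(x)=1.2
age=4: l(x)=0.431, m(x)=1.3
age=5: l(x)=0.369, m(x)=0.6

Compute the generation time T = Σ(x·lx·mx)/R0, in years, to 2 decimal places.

lx·mx: 0, 0, 2.648, 0.6528, 0.5603, 0.2214 → R0 = 4.0825
x·lx·mx: 0, 0, 5.296, 1.9584, 2.2412, 1.107 → Σ = 10.6026
T = 10.6026 / 4.0825 = 2.597085… → 2.60

2.60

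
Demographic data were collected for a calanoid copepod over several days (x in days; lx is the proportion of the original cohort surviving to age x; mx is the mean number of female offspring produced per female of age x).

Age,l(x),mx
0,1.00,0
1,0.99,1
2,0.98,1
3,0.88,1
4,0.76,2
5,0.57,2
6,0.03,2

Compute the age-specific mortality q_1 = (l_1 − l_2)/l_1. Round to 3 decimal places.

q_1 = (l_1 − l_2) / l_1 = (0.99 − 0.98) / 0.99
     = 0.01 / 0.99 = 0.010101… → 0.010

0.010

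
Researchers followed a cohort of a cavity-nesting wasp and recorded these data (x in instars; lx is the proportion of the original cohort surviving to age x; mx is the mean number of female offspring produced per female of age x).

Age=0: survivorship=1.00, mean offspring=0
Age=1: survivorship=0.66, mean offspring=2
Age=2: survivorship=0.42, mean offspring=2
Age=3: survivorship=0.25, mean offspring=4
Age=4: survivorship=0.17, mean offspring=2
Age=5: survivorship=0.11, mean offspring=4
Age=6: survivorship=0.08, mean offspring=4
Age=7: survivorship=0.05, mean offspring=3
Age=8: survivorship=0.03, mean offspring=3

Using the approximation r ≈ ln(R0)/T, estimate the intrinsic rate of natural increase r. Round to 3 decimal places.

R0 = Σ lx·mx = 0 + 1.32 + 0.84 + 1 + 0.34 + 0.44 + 0.32 + 0.15 + 0.09 = 4.5
Σ x·lx·mx = 13.25; T = 13.25/4.5 = 2.94444…
r ≈ ln(R0)/T = ln(4.5)/2.94444… = 0.51082… → 0.511

0.511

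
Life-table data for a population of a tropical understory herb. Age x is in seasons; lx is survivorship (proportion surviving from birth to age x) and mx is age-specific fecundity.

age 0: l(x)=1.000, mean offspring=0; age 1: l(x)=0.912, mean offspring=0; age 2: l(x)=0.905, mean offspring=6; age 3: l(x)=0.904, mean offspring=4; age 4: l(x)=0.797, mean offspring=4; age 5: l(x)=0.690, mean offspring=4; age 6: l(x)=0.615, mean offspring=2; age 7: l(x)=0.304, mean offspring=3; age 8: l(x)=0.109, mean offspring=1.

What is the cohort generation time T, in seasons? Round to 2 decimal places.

3.65

lx·mx: 0, 0, 5.43, 3.616, 3.188, 2.76, 1.23, 0.912, 0.109 → R0 = 17.245
x·lx·mx: 0, 0, 10.86, 10.848, 12.752, 13.8, 7.38, 6.384, 0.872 → Σ = 62.896
T = 62.896 / 17.245 = 3.647202… → 3.65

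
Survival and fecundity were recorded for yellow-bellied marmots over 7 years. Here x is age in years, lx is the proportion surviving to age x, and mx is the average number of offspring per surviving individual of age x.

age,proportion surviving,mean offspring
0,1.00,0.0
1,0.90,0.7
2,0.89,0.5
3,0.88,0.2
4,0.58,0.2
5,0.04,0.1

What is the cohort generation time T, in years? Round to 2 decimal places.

1.85

lx·mx: 0, 0.63, 0.445, 0.176, 0.116, 0.004 → R0 = 1.371
x·lx·mx: 0, 0.63, 0.89, 0.528, 0.464, 0.02 → Σ = 2.532
T = 2.532 / 1.371 = 1.846827… → 1.85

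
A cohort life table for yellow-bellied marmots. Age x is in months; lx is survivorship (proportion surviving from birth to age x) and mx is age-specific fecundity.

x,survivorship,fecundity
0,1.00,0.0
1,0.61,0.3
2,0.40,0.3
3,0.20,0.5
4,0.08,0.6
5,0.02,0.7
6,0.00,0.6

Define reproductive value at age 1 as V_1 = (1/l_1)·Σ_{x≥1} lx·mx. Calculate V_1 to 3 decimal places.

lx·mx for x ≥ 1: 0.183, 0.12, 0.1, 0.048, 0.014, 0 → sum = 0.465
V_1 = 0.465 / l_1 = 0.465 / 0.61 = 0.762295… → 0.762

0.762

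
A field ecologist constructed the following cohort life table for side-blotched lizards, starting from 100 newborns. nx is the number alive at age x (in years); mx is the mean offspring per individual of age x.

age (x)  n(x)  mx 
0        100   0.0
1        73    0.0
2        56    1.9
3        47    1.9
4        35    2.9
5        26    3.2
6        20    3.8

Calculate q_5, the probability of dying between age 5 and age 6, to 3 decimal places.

0.231

lx = nx/n0 = nx/100: 1, 0.73, 0.56, 0.47, 0.35, 0.26, 0.2
q_5 = (l_5 − l_6) / l_5 = (0.26 − 0.2) / 0.26
     = 0.06 / 0.26 = 0.230769… → 0.231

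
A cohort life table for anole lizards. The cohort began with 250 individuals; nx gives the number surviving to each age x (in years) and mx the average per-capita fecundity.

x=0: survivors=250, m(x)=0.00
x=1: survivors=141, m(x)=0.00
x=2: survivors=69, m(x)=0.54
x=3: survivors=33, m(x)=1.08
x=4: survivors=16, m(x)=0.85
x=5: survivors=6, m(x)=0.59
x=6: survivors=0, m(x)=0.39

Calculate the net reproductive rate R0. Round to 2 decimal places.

lx = nx/n0 = nx/250: 1, 0.564, 0.276, 0.132, 0.064, 0.024, 0
lx·mx by age: 0, 0, 0.14904, 0.14256, 0.0544, 0.01416, 0
R0 = Σ lx·mx = 0.36016 → 0.36

0.36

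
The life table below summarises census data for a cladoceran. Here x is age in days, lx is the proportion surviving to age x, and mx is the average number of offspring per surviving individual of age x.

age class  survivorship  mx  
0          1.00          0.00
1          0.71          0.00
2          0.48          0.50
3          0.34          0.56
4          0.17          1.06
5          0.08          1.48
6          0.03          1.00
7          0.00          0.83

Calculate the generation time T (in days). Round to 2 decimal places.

3.35

lx·mx: 0, 0, 0.24, 0.1904, 0.1802, 0.1184, 0.03, 0 → R0 = 0.759
x·lx·mx: 0, 0, 0.48, 0.5712, 0.7208, 0.592, 0.18, 0 → Σ = 2.544
T = 2.544 / 0.759 = 3.351779… → 3.35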